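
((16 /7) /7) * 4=64 /49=1.31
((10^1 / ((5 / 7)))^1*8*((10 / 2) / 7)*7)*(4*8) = 17920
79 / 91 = 0.87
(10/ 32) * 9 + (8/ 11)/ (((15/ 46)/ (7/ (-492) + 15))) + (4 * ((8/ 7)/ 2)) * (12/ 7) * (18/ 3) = 950627659/ 15911280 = 59.75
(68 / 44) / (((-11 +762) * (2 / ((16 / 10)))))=68 / 41305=0.00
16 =16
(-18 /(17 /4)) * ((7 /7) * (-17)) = 72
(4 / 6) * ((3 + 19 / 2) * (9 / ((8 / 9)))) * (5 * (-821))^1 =-2770875 / 8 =-346359.38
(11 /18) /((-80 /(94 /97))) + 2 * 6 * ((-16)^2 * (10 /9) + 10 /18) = 3419.99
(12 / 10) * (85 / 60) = 17 / 10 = 1.70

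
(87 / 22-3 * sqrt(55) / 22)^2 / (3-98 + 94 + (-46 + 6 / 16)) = -16128 / 45133 + 1044 * sqrt(55) / 45133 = -0.19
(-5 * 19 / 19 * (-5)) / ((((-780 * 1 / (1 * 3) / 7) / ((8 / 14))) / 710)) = -3550 / 13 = -273.08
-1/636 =-0.00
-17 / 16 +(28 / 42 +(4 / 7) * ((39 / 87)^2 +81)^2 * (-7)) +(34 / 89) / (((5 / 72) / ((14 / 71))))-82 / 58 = -28290833986507409 / 1072634073360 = -26375.10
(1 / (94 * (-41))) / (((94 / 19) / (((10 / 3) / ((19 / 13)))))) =-65 / 543414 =-0.00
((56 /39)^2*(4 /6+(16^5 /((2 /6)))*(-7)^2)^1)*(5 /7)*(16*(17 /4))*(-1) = -70436121781760 /4563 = -15436362433.00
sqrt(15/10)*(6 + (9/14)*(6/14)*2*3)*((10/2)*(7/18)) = 625*sqrt(6)/84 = 18.23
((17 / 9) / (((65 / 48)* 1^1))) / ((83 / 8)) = 2176 / 16185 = 0.13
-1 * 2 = -2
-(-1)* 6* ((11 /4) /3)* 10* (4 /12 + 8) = 1375 /3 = 458.33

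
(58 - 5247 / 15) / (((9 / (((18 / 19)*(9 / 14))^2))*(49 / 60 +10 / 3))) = -4254444 / 1468187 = -2.90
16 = 16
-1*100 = -100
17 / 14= 1.21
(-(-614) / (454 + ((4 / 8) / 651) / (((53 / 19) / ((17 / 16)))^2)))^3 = 189982316864463313019525297998921728 / 76802603913255573698509021925211481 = 2.47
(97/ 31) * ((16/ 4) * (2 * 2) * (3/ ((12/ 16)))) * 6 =37248/ 31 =1201.55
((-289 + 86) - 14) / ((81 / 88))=-19096 / 81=-235.75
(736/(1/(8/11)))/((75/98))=577024/825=699.42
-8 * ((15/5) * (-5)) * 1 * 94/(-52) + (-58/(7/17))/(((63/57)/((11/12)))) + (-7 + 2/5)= -19511983/57330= -340.35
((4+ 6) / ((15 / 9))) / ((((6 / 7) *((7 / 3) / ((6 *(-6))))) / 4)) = -432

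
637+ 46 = 683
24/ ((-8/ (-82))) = 246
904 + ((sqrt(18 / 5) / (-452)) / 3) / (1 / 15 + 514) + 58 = 962- 3*sqrt(10) / 3485372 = 962.00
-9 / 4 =-2.25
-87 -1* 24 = -111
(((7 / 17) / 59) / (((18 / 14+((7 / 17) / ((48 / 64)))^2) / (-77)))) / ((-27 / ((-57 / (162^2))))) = -0.00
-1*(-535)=535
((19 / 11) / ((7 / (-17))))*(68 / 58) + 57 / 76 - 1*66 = -626741 / 8932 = -70.17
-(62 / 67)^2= -3844 / 4489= -0.86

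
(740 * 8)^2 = 35046400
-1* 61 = -61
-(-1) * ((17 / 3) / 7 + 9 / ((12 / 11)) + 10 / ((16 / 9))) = 2467 / 168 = 14.68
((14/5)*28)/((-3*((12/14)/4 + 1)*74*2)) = -1372/9435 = -0.15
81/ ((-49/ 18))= -1458/ 49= -29.76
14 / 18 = 7 / 9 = 0.78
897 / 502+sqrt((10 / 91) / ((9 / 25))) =5*sqrt(910) / 273+897 / 502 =2.34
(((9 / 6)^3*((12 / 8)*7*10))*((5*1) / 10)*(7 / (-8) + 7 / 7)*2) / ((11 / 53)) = 150255 / 704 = 213.43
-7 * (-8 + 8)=0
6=6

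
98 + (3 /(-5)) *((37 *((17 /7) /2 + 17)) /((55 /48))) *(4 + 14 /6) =-822742 /385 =-2136.99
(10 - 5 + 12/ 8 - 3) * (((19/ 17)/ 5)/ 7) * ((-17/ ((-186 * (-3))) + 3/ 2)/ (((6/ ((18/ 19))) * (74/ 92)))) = 1886/ 58497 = 0.03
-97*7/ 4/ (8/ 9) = -6111/ 32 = -190.97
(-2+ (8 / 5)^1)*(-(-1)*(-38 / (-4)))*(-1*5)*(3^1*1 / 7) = 57 / 7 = 8.14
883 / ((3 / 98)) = 86534 / 3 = 28844.67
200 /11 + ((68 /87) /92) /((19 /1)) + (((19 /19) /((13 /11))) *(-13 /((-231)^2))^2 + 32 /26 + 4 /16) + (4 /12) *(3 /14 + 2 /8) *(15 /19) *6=3479249024888257 /170583889632156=20.40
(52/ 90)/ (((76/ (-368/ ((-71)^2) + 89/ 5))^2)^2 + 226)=518120769815526169699693/ 505623817289258408867210685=0.00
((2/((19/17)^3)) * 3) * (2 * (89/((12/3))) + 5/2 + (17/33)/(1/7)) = 16409420/75449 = 217.49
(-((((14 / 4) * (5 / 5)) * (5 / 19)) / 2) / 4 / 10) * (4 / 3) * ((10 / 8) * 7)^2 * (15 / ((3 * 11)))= -42875 / 80256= -0.53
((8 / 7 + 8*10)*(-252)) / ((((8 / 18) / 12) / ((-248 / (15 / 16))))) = 730238976 / 5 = 146047795.20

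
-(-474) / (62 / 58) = 13746 / 31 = 443.42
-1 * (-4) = 4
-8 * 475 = -3800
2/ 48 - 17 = -407/ 24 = -16.96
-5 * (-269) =1345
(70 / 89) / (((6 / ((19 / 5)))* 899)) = 133 / 240033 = 0.00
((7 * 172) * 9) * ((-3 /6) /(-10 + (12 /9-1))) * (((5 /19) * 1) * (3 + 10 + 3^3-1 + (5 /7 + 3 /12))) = 6495795 /1102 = 5894.55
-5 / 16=-0.31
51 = 51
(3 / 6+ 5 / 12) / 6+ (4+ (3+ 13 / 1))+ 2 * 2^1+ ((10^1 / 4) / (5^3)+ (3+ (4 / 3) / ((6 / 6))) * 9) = 113711 / 1800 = 63.17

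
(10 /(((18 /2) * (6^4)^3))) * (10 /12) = 25 /58773123072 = 0.00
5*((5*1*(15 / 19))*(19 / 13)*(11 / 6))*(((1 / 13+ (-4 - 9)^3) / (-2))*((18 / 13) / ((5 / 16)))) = 565488000 / 2197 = 257390.99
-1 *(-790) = 790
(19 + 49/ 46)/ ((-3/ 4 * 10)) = -923/ 345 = -2.68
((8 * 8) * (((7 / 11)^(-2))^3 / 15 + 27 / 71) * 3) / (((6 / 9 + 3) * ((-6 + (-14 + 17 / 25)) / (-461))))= 25584198283520 / 14793302909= 1729.44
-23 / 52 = -0.44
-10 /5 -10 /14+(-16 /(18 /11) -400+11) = -401.49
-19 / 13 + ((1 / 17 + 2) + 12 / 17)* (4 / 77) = -1.32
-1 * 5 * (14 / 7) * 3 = -30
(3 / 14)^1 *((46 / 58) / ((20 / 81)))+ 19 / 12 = 55337 / 24360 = 2.27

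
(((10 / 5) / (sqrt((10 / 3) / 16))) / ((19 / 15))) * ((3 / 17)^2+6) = 20916 * sqrt(30) / 5491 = 20.86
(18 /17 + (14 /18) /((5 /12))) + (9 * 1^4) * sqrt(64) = 19106 /255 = 74.93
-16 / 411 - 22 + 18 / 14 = -59707 / 2877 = -20.75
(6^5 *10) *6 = 466560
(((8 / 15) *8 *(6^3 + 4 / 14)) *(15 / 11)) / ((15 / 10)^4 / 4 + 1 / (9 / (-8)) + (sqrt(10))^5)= -1730174976 / 364953082021 + 3214776729600 *sqrt(10) / 2554671574147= 3.97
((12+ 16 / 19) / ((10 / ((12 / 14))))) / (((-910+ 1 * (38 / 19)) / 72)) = -13176 / 150955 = -0.09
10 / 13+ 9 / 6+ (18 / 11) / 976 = 158473 / 69784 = 2.27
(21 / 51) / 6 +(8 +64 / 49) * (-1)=-46169 / 4998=-9.24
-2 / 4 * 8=-4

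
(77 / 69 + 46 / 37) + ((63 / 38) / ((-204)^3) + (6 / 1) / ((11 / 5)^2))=4427815881377 / 1230340343936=3.60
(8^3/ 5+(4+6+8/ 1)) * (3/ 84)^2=0.15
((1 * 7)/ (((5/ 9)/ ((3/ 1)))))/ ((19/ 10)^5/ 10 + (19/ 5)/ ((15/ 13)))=6.55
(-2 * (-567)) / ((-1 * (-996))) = 189 / 166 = 1.14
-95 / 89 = -1.07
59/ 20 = 2.95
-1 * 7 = -7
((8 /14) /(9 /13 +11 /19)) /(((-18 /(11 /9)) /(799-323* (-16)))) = -600457 /3297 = -182.12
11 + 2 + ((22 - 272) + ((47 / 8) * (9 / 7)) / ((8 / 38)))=-45051 / 224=-201.12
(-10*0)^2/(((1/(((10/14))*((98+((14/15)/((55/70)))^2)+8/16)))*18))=0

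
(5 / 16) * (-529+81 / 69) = -15175 / 92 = -164.95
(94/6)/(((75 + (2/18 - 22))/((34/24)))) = 799/1912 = 0.42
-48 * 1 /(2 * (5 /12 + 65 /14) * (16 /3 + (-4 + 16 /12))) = -756 /425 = -1.78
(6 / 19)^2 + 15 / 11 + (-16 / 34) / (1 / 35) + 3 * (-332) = -68250065 / 67507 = -1011.01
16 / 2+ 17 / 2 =16.50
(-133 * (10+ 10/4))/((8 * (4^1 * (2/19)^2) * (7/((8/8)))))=-171475/256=-669.82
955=955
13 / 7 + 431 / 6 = 3095 / 42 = 73.69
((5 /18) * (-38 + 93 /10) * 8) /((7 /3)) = -82 /3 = -27.33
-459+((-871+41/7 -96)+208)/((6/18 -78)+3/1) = -87987/196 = -448.91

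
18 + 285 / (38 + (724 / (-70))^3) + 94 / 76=18.97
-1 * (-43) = 43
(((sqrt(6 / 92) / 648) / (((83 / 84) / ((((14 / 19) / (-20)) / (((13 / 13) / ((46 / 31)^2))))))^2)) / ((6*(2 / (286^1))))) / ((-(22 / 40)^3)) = -243051885440*sqrt(138) / 7503420689948403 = -0.00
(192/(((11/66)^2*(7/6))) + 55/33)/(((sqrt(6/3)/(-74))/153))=-234839037*sqrt(2)/7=-47444650.16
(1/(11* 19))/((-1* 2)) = -1/418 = -0.00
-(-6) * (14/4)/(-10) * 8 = -84/5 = -16.80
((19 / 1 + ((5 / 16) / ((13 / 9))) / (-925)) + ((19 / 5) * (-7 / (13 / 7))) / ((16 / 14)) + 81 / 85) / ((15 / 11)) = 17797549 / 3270800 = 5.44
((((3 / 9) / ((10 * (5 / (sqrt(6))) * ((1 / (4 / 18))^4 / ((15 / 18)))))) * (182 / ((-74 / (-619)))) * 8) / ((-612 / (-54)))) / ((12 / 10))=450632 * sqrt(6) / 37141821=0.03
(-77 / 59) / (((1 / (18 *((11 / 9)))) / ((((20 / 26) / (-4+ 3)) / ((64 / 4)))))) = 4235 / 3068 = 1.38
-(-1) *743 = 743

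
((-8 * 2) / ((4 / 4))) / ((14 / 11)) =-88 / 7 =-12.57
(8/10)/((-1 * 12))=-1/15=-0.07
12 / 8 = 3 / 2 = 1.50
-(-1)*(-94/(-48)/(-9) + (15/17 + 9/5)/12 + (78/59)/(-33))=-406619/11915640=-0.03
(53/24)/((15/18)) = 53/20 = 2.65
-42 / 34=-21 / 17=-1.24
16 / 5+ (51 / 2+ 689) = 7177 / 10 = 717.70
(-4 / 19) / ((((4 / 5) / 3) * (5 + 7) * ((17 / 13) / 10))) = -325 / 646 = -0.50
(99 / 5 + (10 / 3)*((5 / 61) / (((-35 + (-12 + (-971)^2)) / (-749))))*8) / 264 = 8539550449 / 113870659320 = 0.07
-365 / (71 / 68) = -349.58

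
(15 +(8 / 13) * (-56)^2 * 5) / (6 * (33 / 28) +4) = 351778 / 403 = 872.90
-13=-13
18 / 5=3.60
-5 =-5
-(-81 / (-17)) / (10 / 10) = -81 / 17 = -4.76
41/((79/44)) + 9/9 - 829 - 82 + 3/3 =-70007/79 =-886.16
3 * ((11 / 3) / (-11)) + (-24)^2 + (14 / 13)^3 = 1266019 / 2197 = 576.25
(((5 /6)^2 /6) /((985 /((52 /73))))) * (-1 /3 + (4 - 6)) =-455 /2329722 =-0.00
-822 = -822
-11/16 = -0.69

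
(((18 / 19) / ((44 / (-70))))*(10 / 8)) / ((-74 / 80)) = 15750 / 7733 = 2.04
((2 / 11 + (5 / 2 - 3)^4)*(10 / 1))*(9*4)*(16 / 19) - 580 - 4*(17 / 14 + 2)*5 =-834230 / 1463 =-570.22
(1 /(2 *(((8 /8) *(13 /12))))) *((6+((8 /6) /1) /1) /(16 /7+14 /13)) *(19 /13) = 2926 /1989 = 1.47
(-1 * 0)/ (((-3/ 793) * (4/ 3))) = 0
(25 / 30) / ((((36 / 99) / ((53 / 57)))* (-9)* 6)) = -2915 / 73872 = -0.04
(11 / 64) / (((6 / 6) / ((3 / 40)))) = 33 / 2560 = 0.01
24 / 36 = 2 / 3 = 0.67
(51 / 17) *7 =21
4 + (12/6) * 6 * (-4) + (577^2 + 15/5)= 332888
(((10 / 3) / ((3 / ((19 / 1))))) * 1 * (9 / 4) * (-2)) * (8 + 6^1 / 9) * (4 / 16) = -1235 / 6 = -205.83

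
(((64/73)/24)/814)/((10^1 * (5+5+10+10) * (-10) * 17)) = -1/1136445750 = -0.00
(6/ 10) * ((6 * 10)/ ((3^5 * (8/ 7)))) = 0.13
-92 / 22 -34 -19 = -629 / 11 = -57.18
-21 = -21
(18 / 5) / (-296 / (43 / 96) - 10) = -387 / 72115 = -0.01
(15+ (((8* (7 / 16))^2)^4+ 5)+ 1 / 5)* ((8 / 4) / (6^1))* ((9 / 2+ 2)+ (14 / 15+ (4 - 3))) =7299014833 / 115200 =63359.50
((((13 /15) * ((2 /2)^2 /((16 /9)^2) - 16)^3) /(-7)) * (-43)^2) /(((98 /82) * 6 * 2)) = 12757064892403975 /207165063168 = 61579.23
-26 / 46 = -13 / 23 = -0.57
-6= -6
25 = 25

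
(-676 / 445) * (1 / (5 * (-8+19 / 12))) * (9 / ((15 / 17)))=413712 / 856625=0.48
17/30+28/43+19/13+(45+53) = 1688393/16770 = 100.68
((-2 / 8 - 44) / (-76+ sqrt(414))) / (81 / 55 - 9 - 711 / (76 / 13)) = -0.01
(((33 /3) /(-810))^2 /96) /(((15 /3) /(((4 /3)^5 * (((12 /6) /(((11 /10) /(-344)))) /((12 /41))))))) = -1241152 /358722675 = -0.00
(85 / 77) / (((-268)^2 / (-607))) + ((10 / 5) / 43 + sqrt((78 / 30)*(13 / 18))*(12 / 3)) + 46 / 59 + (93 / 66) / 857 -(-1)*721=26*sqrt(10) / 15 + 8679397998244621 / 12024349815632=727.30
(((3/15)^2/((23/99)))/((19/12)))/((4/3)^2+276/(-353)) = 943569/8641675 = 0.11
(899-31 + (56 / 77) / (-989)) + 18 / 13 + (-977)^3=-131891137952337 / 141427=-932573963.62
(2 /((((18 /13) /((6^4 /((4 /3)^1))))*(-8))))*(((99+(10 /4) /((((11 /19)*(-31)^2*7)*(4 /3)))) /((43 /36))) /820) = -185136066531 /10436536880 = -17.74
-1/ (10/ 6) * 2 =-6/ 5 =-1.20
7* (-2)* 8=-112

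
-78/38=-39/19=-2.05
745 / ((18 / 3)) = 745 / 6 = 124.17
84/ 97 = 0.87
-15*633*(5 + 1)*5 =-284850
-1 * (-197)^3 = 7645373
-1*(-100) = 100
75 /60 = 5 /4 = 1.25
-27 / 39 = -9 / 13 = -0.69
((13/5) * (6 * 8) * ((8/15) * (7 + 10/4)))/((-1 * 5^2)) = -15808/625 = -25.29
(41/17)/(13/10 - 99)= -410/16609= -0.02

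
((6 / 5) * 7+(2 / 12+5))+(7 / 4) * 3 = 1129 / 60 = 18.82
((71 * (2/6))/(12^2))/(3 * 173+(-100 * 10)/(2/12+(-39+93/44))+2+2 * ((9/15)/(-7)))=12044795/40165616016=0.00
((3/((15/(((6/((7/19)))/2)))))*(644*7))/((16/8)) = 18354/5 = 3670.80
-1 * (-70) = 70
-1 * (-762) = 762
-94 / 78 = -47 / 39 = -1.21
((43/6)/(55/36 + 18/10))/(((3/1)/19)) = 8170/599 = 13.64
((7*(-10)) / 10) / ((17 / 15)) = -105 / 17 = -6.18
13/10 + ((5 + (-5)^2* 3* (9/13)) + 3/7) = 53373/910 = 58.65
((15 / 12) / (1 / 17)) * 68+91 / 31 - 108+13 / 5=208093 / 155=1342.54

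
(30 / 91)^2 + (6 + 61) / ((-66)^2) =4475227 / 36072036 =0.12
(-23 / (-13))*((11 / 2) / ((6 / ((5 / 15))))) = 253 / 468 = 0.54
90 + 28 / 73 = 6598 / 73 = 90.38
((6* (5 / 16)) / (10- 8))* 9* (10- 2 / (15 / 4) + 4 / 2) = 387 / 4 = 96.75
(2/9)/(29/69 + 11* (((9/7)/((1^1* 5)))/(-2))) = -3220/14403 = -0.22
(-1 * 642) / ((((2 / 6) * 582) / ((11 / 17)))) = -3531 / 1649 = -2.14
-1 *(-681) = 681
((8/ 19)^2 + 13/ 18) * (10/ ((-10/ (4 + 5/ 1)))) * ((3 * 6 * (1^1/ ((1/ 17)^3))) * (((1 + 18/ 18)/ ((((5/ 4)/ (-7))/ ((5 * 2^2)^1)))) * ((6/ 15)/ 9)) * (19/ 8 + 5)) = 18975853288/ 361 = 52564690.55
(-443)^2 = 196249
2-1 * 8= -6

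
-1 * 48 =-48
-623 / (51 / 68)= -2492 / 3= -830.67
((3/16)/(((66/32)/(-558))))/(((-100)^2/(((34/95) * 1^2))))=-4743/2612500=-0.00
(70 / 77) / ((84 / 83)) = 415 / 462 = 0.90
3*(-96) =-288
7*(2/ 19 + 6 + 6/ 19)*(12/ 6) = 1708/ 19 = 89.89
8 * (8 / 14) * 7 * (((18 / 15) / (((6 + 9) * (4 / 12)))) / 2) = 3.84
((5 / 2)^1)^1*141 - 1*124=457 / 2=228.50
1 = 1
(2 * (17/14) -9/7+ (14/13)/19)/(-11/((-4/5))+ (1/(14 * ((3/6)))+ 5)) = 8296/130663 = 0.06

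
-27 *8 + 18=-198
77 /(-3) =-77 /3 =-25.67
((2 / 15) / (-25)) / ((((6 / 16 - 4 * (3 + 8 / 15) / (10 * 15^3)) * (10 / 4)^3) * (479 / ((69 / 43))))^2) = -426488094720 / 244090021966144823161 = -0.00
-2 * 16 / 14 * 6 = -96 / 7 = -13.71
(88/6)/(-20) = -11/15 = -0.73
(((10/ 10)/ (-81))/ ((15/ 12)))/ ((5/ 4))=-16/ 2025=-0.01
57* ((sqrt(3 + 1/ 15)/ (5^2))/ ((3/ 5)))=19* sqrt(690)/ 75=6.65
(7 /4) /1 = 7 /4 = 1.75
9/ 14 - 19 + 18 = -5/ 14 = -0.36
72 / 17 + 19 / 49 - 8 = -2813 / 833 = -3.38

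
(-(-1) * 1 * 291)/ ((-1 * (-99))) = 97/ 33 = 2.94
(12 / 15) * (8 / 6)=16 / 15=1.07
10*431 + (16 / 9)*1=38806 / 9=4311.78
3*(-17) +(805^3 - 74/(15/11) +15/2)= 15649800817/30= 521660027.23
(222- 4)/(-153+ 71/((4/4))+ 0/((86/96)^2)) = -109/41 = -2.66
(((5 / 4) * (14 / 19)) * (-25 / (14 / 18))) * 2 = -59.21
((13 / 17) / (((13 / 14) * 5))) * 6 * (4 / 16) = 21 / 85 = 0.25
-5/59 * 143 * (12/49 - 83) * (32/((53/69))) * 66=422512833600/153223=2757502.68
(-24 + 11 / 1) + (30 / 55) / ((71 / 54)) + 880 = 677451 / 781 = 867.41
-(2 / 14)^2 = -1 / 49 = -0.02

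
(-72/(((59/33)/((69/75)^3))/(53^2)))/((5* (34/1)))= -40602398364/78359375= -518.16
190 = 190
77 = 77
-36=-36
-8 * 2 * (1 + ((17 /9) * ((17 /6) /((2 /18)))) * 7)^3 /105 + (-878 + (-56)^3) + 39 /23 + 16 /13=-5144741398507 /847665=-6069309.69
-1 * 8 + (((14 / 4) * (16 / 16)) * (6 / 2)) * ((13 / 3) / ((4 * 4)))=-165 / 32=-5.16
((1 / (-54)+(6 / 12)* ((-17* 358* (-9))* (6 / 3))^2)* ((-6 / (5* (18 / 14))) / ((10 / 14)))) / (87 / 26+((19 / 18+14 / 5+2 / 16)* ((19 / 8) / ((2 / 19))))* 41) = -26419346593773952 / 12419027505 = -2127328.13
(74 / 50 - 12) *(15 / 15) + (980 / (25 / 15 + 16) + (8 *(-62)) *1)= -597639 / 1325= -451.05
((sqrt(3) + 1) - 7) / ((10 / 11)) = -33 / 5 + 11 * sqrt(3) / 10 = -4.69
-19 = -19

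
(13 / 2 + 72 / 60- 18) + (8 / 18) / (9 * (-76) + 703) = -17573 / 1710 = -10.28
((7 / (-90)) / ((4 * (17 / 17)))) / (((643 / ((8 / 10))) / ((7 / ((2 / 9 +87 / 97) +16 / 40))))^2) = -0.00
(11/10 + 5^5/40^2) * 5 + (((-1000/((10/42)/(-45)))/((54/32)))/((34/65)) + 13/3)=698943971/3264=214137.25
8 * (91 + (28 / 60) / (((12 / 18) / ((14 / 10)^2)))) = 92372 / 125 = 738.98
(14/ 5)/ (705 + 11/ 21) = 147/ 37040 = 0.00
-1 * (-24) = 24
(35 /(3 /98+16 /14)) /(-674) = -343 /7751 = -0.04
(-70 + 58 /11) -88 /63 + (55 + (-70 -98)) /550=-2298319 /34650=-66.33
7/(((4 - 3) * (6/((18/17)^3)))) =6804/4913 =1.38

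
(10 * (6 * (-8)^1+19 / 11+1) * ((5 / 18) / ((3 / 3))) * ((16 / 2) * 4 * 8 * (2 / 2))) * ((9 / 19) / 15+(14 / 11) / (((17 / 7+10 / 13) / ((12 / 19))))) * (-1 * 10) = 60941388800 / 669009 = 91092.03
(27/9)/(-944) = -3/944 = -0.00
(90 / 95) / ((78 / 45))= 135 / 247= 0.55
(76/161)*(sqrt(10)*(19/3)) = 9.45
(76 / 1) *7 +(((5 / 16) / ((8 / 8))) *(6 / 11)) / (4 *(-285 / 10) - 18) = 2059899 / 3872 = 532.00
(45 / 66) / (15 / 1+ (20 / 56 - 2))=105 / 2057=0.05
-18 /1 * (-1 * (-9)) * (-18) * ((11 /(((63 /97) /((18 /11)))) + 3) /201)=208980 /469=445.59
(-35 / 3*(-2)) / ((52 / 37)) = 16.60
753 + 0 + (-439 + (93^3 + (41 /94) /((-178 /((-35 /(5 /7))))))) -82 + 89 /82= 551958536011 /686012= 804590.21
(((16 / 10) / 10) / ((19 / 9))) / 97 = 36 / 46075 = 0.00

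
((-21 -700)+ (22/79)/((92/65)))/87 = -873133/105386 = -8.29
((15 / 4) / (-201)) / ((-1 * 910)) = 1 / 48776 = 0.00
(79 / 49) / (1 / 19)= 1501 / 49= 30.63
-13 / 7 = -1.86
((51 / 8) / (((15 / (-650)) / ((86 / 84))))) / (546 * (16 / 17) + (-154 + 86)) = -161551 / 254688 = -0.63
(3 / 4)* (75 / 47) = 225 / 188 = 1.20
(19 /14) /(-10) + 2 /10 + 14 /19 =2131 /2660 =0.80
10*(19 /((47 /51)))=9690 /47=206.17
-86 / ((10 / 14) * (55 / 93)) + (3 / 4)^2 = -893301 / 4400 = -203.02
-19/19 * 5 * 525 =-2625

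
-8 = -8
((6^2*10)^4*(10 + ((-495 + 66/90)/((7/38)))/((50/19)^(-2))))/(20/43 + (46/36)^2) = -577990909780070400000/3887191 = -148691152500628.45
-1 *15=-15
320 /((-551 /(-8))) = 2560 /551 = 4.65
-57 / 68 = -0.84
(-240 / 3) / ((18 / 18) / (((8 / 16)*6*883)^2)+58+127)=-280688040 / 649091093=-0.43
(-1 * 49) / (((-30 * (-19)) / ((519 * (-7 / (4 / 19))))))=59339 / 40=1483.48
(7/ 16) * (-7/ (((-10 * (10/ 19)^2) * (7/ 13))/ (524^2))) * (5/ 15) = 563756011/ 3000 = 187918.67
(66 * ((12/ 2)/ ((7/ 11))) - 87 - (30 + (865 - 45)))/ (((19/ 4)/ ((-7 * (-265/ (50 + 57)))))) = -2335180/ 2033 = -1148.64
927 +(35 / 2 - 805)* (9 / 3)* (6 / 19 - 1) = 96651 / 38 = 2543.45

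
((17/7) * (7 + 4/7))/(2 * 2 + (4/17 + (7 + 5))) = 15317/13524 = 1.13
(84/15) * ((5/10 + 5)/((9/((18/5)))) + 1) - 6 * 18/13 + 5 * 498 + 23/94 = 76370631/30550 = 2499.86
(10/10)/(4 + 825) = 1/829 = 0.00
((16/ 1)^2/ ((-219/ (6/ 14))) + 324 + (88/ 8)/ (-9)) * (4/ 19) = 5928604/ 87381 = 67.85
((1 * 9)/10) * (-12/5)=-54/25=-2.16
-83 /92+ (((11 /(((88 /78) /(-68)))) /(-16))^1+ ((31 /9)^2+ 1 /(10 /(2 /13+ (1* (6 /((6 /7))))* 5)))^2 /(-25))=7924696473697 /255026070000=31.07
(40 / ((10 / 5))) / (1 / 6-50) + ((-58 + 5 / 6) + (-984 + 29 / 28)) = -26134009 / 25116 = -1040.53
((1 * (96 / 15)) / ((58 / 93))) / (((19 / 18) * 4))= 6696 / 2755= 2.43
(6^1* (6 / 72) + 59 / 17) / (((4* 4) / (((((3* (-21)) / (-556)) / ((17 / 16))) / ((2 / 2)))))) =8505 / 321368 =0.03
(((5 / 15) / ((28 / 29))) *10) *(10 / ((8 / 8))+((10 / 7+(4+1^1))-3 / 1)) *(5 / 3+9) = 218080 / 441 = 494.51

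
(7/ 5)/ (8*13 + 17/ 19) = 133/ 9965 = 0.01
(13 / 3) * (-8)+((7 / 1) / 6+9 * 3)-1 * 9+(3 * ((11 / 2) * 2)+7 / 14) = 18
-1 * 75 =-75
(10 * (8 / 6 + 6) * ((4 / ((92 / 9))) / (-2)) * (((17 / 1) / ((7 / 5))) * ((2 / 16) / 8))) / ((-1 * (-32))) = -0.09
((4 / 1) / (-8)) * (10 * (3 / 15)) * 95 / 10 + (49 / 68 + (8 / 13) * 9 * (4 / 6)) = -4497 / 884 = -5.09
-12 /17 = -0.71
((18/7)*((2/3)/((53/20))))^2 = 57600/137641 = 0.42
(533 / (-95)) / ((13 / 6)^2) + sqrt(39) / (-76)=-1476 / 1235-sqrt(39) / 76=-1.28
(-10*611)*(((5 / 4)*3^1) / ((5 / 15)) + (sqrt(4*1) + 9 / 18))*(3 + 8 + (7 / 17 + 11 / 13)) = -35013825 / 34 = -1029818.38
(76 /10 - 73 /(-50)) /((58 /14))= 3171 /1450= 2.19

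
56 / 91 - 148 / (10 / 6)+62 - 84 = -110.18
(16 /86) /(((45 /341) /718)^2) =479565169952 /87075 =5507495.49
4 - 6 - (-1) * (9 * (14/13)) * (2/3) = 58/13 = 4.46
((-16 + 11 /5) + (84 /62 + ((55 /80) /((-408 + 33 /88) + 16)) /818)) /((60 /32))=-19774521914 /2979248025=-6.64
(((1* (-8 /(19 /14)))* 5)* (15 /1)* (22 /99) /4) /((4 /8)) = -2800 /57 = -49.12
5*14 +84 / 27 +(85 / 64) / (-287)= 73.11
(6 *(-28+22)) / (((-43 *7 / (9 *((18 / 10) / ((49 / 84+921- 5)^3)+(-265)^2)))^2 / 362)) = -230429887011832689289377553331228968185768 / 4010441744150524520370885615025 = -57457482669.57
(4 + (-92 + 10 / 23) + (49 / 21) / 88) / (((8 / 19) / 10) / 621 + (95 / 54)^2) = -12270485475 / 433841254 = -28.28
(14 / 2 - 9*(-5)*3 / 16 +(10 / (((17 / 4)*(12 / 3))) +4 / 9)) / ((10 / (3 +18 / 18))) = 40319 / 6120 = 6.59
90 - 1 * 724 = -634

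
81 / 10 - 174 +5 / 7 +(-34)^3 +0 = -2762843 / 70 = -39469.19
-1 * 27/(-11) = 27/11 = 2.45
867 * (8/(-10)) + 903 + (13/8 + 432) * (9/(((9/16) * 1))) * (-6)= -207093/5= -41418.60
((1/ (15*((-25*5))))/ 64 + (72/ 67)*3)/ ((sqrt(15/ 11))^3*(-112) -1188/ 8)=29191826081/ 594843420000 -153525757*sqrt(165)/ 33459942375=-0.01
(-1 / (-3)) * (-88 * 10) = -880 / 3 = -293.33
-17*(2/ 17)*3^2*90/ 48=-135/ 4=-33.75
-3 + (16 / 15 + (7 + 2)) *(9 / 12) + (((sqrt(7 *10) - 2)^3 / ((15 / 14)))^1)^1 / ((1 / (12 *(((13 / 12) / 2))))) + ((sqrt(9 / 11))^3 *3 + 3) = -155339 / 60 + 81 *sqrt(11) / 121 + 7462 *sqrt(70) / 15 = 1575.34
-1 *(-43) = 43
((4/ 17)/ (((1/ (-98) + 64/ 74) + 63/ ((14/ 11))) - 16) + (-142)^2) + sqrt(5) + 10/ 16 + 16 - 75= sqrt(5) + 170309982041/ 8470760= 20107.87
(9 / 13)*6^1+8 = 158 / 13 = 12.15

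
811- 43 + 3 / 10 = 7683 / 10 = 768.30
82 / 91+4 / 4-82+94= 1265 / 91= 13.90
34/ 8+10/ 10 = 21/ 4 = 5.25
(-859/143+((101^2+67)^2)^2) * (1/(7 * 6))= 1589569340211276709/6006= 264663559808737.38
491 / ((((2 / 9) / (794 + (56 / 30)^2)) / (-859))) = -37839849373 / 25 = -1513593974.92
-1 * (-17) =17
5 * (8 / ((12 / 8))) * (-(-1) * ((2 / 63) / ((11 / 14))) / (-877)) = -320 / 260469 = -0.00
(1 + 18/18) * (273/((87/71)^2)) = 917462/2523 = 363.64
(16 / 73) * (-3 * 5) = -240 / 73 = -3.29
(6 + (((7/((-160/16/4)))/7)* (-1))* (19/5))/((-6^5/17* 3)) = -799/145800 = -0.01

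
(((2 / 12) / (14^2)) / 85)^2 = 1 / 9992001600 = 0.00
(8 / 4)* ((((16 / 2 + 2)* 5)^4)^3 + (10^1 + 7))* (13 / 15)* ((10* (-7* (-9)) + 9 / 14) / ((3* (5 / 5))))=88957868303571428577622.89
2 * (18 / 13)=36 / 13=2.77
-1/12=-0.08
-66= -66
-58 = -58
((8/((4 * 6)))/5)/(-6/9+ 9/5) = 1/17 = 0.06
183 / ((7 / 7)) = 183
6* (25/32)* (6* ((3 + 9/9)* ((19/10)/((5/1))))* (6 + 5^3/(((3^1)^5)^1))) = 30077/108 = 278.49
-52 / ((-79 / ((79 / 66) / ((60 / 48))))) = 104 / 165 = 0.63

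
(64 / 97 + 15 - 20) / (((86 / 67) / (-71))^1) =2002697 / 8342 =240.07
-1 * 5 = -5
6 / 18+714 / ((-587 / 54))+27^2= 1168688 / 1761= 663.65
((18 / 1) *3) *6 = 324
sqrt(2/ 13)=0.39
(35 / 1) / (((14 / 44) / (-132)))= -14520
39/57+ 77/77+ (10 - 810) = -15168/19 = -798.32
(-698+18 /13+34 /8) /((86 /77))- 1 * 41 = -2955583 /4472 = -660.91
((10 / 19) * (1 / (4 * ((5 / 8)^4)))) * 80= 32768 / 475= 68.99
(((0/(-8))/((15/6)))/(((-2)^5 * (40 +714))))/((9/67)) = 0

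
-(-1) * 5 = 5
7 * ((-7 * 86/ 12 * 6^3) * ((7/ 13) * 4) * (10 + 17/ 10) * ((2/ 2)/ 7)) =-1365336/ 5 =-273067.20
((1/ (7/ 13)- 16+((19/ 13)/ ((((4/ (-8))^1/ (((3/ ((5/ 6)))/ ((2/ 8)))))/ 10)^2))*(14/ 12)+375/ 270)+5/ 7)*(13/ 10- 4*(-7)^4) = -7414656657839/ 5460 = -1357995724.88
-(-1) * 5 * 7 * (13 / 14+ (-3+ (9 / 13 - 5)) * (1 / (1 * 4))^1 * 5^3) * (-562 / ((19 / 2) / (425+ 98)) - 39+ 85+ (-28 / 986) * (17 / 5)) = 1761543358953 / 7163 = 245922568.61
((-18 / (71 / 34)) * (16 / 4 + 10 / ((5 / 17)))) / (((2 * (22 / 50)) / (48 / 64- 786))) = 228272175 / 781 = 292281.91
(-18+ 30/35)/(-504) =5/147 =0.03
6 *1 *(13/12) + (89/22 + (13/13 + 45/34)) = 4813/374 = 12.87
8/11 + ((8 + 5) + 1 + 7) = 239/11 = 21.73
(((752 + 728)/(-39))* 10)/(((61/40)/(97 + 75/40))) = -58534000/2379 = -24604.46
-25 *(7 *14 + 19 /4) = -10275 /4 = -2568.75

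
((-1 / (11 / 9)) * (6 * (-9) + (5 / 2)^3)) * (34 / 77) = 46971 / 3388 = 13.86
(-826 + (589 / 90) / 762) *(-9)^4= -13765097313 / 2540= -5419329.65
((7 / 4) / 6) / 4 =7 / 96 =0.07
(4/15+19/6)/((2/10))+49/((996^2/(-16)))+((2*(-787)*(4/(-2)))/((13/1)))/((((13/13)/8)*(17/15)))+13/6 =1728.65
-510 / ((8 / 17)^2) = -73695 / 32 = -2302.97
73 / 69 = 1.06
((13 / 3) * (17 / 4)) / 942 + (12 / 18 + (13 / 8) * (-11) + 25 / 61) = -5784911 / 344772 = -16.78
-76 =-76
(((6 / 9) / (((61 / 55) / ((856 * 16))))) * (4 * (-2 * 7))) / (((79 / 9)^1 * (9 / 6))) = -168734720 / 4819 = -35014.47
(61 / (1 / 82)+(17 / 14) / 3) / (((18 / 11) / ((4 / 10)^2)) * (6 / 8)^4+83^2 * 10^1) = 591644416 / 8148140805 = 0.07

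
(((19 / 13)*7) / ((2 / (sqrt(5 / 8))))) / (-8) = -133*sqrt(10) / 832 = -0.51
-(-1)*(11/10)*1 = 11/10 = 1.10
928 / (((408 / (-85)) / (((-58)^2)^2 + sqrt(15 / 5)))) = -6563567680 / 3 - 580 * sqrt(3) / 3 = -2187856228.20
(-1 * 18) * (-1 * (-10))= -180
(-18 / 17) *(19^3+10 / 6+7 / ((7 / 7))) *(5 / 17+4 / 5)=-11496474 / 1445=-7956.04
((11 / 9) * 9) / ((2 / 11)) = 121 / 2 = 60.50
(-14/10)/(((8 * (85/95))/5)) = -133/136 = -0.98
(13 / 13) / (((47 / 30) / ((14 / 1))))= 8.94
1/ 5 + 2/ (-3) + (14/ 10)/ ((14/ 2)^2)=-0.44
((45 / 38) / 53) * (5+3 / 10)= 9 / 76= 0.12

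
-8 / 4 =-2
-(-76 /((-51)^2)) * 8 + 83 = 216491 /2601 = 83.23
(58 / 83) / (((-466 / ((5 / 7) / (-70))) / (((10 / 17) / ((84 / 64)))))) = 2320 / 338297127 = 0.00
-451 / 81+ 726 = 58355 / 81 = 720.43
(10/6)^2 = 25/9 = 2.78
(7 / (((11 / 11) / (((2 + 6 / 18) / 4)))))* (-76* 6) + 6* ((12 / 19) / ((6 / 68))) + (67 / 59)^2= -120225031 / 66139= -1817.76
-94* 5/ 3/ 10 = -15.67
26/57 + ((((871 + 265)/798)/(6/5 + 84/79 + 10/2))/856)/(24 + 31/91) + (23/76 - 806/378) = -2682996774817/1953410188716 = -1.37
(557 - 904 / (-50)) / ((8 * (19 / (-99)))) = -1423323 / 3800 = -374.56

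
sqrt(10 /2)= sqrt(5)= 2.24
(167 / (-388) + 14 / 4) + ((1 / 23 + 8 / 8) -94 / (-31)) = 1976711 / 276644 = 7.15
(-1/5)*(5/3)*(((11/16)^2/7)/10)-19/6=-56787/17920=-3.17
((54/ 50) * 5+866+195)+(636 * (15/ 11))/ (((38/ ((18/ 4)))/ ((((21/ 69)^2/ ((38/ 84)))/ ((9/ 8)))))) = 11397046988/ 10503295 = 1085.09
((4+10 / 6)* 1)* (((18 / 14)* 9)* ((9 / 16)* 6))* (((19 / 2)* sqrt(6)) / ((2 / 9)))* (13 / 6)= 50210.24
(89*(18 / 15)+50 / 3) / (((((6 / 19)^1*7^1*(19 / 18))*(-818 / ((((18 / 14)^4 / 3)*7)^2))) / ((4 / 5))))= -17716117176 / 8420727175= -2.10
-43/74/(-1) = 0.58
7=7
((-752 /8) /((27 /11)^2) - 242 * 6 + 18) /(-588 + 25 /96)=33816320 /13710789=2.47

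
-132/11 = -12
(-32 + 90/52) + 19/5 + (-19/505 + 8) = -48599/2626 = -18.51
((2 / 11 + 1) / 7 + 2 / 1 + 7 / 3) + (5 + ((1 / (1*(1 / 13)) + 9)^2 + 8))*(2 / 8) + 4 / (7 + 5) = 119275 / 924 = 129.09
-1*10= -10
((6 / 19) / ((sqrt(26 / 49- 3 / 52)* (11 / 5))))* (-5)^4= 52500* sqrt(15665) / 50369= 130.46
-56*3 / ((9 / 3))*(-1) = 56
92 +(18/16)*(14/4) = 1535/16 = 95.94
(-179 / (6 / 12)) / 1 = -358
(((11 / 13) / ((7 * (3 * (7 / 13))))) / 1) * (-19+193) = 638 / 49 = 13.02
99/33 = 3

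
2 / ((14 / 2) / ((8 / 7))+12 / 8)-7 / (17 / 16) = -6560 / 1037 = -6.33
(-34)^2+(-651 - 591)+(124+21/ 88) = 38.24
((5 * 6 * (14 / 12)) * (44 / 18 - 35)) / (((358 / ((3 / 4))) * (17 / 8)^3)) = -0.25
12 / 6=2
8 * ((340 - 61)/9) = 248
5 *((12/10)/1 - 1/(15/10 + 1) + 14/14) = 9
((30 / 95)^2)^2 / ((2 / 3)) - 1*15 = -1952871 / 130321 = -14.99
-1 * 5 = -5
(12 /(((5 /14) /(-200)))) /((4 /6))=-10080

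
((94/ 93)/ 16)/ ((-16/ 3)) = -47/ 3968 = -0.01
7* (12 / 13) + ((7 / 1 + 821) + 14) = 848.46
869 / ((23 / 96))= 3627.13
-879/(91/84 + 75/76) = -50103/118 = -424.60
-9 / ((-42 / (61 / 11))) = 183 / 154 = 1.19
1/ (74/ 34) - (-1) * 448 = 448.46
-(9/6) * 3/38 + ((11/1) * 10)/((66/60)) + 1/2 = 100.38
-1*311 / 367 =-311 / 367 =-0.85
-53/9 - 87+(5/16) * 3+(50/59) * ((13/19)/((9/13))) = -14707961/161424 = -91.11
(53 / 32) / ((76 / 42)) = 1113 / 1216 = 0.92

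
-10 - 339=-349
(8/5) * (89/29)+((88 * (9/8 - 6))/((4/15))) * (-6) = 2800649/290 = 9657.41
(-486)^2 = 236196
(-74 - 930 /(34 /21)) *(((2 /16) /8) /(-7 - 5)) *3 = 11023 /4352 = 2.53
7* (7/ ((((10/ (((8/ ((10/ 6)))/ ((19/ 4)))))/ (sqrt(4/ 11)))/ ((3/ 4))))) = 3528* sqrt(11)/ 5225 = 2.24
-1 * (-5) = 5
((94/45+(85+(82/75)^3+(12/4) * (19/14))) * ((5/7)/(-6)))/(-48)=0.23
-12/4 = -3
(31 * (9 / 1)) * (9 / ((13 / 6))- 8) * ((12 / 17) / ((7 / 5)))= -837000 / 1547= -541.05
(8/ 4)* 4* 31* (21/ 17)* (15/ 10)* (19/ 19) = 7812/ 17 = 459.53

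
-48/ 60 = -0.80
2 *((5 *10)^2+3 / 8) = 20003 / 4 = 5000.75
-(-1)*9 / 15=3 / 5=0.60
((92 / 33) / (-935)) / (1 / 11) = -92 / 2805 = -0.03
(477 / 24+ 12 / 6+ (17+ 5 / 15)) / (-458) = -941 / 10992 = -0.09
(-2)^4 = 16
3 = 3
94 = 94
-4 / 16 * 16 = -4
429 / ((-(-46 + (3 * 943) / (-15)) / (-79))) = -56485 / 391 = -144.46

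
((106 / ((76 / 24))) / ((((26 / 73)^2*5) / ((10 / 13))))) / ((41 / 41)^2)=1694622 / 41743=40.60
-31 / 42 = -0.74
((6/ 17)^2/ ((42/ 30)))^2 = 32400/ 4092529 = 0.01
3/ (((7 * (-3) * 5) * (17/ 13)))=-13/ 595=-0.02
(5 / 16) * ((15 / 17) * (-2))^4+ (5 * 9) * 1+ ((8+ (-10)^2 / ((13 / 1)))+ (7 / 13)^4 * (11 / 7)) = 152322685451 / 2385443281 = 63.86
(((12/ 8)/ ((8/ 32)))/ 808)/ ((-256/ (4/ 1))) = -0.00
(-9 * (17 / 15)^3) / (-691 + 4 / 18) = 14739 / 777125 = 0.02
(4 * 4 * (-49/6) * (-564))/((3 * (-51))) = -73696/153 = -481.67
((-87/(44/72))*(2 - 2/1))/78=0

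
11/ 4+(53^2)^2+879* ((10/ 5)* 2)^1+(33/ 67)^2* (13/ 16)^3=145146533731797/ 18386944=7893999.88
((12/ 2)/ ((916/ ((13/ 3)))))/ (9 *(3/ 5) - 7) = -65/ 3664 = -0.02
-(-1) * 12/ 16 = 3/ 4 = 0.75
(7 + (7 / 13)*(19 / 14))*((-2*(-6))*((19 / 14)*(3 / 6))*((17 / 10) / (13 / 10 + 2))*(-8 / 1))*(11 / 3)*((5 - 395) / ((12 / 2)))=432820 / 7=61831.43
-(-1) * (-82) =-82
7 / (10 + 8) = 7 / 18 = 0.39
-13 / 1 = -13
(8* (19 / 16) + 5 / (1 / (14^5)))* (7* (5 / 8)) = 188239065 / 16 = 11764941.56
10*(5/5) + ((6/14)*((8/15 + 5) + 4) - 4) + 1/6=2153/210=10.25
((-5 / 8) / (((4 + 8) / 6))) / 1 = -5 / 16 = -0.31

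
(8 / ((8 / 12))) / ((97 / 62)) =7.67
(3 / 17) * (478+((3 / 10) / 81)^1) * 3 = 129061 / 510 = 253.06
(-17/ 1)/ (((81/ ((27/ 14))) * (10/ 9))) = -51/ 140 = -0.36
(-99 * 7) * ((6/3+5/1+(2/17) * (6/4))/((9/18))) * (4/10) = -338184/85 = -3978.64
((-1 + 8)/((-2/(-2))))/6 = 7/6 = 1.17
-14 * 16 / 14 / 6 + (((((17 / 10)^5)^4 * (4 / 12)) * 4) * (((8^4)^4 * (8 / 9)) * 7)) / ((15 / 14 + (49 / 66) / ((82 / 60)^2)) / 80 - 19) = -1012219597568111744917434098924953575462296 / 202444492435455322265625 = -4999985849903198627.52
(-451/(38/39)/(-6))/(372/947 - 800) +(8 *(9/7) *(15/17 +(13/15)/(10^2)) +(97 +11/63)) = 818539513542977/7704416286000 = 106.24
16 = 16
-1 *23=-23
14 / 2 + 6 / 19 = 139 / 19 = 7.32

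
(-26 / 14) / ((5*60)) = -13 / 2100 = -0.01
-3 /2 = -1.50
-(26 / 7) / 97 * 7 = -26 / 97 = -0.27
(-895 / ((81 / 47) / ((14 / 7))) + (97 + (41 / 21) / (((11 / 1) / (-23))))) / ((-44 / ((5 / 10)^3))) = 2949241 / 1097712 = 2.69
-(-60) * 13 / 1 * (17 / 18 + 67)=52996.67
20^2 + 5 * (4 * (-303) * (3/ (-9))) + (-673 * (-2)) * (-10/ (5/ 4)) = -8348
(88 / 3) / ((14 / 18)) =37.71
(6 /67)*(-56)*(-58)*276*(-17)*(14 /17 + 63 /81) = -146419840 /67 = -2185370.75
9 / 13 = 0.69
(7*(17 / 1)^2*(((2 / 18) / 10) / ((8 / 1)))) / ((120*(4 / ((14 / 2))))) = 14161 / 345600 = 0.04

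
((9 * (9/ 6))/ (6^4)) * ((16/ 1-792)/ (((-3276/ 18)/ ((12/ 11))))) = 97/ 2002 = 0.05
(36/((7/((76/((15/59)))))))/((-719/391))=-21038928/25165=-836.04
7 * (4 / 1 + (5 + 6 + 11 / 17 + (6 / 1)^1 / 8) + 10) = 12565 / 68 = 184.78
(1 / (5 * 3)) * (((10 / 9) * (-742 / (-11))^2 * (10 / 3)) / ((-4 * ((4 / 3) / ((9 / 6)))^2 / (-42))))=14930.07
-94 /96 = -47 /48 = -0.98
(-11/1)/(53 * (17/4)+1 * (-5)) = -44/881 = -0.05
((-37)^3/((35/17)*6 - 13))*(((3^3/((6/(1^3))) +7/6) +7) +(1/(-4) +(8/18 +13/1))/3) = 1587009143/1188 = 1335866.28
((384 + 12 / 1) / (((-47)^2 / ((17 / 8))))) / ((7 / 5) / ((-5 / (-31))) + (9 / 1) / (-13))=49725 / 1042648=0.05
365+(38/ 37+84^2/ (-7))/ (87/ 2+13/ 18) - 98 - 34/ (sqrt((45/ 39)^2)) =23719454/ 110445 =214.76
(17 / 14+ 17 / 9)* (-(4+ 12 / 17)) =-14.60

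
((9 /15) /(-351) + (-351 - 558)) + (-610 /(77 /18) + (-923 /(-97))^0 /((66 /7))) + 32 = -91846129 /90090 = -1019.49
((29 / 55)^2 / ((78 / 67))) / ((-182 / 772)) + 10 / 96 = -156106661 / 171771600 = -0.91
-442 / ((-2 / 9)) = 1989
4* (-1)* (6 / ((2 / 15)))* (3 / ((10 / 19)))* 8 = -8208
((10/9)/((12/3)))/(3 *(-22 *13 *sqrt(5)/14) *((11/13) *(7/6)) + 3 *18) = -605 *sqrt(5)/553869- 60/61541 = -0.00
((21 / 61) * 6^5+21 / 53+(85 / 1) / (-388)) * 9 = 30224170503 / 1254404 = 24094.45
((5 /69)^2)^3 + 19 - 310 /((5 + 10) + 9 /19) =-5467852830479 /5287989990969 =-1.03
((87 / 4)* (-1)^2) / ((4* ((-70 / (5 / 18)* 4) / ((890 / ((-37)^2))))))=-12905 / 3679872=-0.00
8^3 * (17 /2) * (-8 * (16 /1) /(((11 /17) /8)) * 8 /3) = -606076928 /33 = -18365967.52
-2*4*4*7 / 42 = -16 / 3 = -5.33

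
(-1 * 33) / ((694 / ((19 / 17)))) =-627 / 11798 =-0.05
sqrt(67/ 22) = sqrt(1474)/ 22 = 1.75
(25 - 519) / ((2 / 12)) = -2964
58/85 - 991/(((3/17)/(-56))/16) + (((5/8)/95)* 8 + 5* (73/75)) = 1625220668/323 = 5031642.93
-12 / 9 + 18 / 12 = 1 / 6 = 0.17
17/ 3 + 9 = 44/ 3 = 14.67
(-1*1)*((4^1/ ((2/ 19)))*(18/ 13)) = -684/ 13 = -52.62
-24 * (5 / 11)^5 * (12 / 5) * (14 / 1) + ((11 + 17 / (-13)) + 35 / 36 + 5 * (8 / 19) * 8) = 16983463039 / 1432065492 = 11.86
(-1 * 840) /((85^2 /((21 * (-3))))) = 10584 /1445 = 7.32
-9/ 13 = -0.69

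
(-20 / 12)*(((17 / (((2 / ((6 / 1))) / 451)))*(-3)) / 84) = 38335 / 28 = 1369.11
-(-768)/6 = 128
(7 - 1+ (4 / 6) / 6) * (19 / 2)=1045 / 18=58.06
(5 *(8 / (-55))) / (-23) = 8 / 253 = 0.03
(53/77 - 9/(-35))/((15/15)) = 52/55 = 0.95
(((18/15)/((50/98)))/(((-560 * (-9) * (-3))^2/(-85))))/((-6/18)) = 17/6480000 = 0.00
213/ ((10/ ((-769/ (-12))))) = 54599/ 40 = 1364.98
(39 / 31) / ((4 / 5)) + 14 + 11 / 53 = 103707 / 6572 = 15.78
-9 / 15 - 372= -1863 / 5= -372.60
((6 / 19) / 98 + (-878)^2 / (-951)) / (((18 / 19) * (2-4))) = 717690151 / 1677564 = 427.82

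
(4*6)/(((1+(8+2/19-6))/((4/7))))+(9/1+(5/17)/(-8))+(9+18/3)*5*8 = 34452311/56168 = 613.38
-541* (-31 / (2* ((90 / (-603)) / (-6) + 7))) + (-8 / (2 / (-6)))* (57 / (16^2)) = 13544247 / 11296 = 1199.03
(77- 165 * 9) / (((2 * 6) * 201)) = -352 / 603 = -0.58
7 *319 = 2233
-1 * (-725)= 725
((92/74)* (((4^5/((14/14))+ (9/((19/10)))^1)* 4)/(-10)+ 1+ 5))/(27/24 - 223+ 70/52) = 16753568/7328775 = 2.29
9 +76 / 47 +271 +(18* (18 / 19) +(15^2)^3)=10172094837 / 893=11390923.67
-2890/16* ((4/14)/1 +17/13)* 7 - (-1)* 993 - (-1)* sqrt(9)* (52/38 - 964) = -7725287/1976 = -3909.56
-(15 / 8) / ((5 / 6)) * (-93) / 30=279 / 40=6.98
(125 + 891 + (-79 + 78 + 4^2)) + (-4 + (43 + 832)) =1902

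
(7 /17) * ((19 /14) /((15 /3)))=19 /170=0.11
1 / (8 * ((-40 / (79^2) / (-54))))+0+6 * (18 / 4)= 1080.17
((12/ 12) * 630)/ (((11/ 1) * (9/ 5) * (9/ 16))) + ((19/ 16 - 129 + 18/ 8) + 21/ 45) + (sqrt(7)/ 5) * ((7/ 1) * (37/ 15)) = -59.39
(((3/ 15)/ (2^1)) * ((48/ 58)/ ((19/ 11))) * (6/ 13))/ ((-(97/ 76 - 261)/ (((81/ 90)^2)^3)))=52612659/ 1162750468750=0.00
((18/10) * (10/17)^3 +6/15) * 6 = 112956/24565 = 4.60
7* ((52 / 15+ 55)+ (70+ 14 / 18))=40712 / 45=904.71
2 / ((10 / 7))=7 / 5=1.40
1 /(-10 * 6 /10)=-0.17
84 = 84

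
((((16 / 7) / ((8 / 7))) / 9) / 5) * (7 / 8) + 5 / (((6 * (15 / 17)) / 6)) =1027 / 180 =5.71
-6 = -6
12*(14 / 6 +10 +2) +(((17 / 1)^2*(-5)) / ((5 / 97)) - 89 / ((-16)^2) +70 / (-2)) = -7141465 / 256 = -27896.35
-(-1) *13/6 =13/6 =2.17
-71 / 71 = -1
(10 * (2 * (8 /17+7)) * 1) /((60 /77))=9779 /51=191.75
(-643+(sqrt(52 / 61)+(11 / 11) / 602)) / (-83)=387085 / 49966- 2* sqrt(793) / 5063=7.74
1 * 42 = 42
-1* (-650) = 650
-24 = -24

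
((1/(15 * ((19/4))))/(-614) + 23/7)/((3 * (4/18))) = 2012371/408310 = 4.93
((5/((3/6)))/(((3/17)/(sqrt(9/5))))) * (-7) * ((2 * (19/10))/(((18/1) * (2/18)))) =-2261 * sqrt(5)/5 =-1011.15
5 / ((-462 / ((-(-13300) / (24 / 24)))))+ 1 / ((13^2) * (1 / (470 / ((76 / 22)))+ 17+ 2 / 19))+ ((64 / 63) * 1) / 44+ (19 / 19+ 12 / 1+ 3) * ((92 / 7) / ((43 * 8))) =-202189198393493 / 1410904517022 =-143.30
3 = 3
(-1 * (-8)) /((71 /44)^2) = 15488 /5041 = 3.07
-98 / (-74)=1.32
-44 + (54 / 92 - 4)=-2181 / 46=-47.41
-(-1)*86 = 86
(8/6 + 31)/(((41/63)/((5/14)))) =1455/82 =17.74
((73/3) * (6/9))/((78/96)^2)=37376/1521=24.57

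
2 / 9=0.22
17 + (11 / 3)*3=28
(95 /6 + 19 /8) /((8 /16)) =437 /12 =36.42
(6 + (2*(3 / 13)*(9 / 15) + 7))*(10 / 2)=863 / 13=66.38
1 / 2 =0.50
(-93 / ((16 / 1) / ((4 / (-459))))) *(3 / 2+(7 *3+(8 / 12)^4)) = 113987 / 99144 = 1.15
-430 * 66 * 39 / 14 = -553410 / 7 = -79058.57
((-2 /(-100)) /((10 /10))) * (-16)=-8 /25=-0.32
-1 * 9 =-9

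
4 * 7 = 28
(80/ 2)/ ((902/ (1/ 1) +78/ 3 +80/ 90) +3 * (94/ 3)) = 180/ 4603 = 0.04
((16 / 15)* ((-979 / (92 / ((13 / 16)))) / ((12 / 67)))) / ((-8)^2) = -852709 / 1059840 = -0.80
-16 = -16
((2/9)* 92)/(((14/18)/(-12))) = -315.43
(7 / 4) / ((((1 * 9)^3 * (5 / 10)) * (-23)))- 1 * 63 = -2112649 / 33534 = -63.00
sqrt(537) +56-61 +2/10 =-24/5 +sqrt(537) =18.37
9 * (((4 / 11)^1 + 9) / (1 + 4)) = 927 / 55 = 16.85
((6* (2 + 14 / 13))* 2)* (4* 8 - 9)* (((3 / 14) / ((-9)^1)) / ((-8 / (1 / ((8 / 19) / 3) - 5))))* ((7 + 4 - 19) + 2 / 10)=-1173 / 28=-41.89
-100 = -100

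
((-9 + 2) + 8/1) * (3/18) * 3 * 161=161/2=80.50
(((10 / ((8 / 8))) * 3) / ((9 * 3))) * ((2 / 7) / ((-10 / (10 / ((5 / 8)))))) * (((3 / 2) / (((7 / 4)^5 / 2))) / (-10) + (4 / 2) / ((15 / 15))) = -5329088 / 5294205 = -1.01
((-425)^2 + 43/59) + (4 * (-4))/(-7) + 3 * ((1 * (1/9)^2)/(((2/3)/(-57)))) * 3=149190893/826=180618.51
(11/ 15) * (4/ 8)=11/ 30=0.37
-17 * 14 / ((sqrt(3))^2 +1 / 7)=-833 / 11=-75.73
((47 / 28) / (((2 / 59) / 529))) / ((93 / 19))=27871423 / 5208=5351.66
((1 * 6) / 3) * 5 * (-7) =-70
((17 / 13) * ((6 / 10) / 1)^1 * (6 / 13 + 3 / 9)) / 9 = 527 / 7605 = 0.07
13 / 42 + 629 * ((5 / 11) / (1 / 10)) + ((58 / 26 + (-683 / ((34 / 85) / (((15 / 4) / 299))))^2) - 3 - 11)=4369870788247 / 1321704384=3306.24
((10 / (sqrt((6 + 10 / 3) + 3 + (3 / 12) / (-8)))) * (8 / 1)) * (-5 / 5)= -320 * sqrt(7086) / 1181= -22.81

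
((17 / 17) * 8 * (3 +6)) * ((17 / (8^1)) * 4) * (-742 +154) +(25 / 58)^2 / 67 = -81107223503 / 225388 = -359856.00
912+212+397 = 1521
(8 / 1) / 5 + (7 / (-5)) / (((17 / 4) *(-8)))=279 / 170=1.64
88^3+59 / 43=29303355 / 43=681473.37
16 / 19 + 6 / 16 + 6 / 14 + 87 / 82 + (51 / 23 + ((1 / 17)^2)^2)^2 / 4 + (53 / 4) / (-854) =4812136374555880826 / 1227474209057368937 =3.92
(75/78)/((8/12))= 75/52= 1.44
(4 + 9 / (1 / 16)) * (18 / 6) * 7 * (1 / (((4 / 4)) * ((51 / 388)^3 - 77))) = -181541611776 / 4497519893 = -40.36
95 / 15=19 / 3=6.33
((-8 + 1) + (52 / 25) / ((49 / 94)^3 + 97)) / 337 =-0.02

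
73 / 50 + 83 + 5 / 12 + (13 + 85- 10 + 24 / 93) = 1610153 / 9300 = 173.13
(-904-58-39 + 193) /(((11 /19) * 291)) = -15352 /3201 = -4.80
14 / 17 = 0.82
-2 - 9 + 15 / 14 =-139 / 14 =-9.93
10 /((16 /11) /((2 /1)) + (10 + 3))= 110 /151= 0.73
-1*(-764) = 764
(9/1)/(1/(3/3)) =9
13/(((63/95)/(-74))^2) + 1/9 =642472141/3969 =161872.55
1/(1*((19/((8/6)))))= 4/57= 0.07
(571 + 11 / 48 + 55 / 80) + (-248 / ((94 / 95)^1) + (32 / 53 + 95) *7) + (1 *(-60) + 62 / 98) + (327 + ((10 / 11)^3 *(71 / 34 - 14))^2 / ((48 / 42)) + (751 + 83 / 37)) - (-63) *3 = 62997168100392271553 / 27746405653327284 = 2270.46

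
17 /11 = 1.55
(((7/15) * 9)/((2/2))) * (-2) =-42/5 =-8.40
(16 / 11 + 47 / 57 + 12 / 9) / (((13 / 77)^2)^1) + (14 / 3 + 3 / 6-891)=-759.10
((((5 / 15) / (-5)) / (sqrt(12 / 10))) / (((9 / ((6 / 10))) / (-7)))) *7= 0.20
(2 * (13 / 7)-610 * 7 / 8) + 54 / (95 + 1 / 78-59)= -41570433 / 78652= -528.54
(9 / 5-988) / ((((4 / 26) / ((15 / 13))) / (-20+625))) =-8949765 / 2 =-4474882.50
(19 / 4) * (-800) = -3800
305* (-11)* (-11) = 36905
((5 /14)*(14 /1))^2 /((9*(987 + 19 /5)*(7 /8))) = 500 /156051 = 0.00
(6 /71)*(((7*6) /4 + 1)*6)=414 /71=5.83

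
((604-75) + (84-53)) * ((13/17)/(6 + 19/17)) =7280/121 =60.17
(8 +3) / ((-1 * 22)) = -1 / 2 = -0.50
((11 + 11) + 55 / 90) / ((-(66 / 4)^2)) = -74 / 891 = -0.08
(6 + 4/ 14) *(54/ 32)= 10.61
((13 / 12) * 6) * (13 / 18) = 169 / 36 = 4.69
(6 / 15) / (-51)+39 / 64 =9817 / 16320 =0.60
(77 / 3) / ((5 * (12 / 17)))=7.27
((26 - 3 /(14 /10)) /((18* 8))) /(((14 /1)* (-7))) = -167 /98784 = -0.00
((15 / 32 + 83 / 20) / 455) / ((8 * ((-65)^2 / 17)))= 0.00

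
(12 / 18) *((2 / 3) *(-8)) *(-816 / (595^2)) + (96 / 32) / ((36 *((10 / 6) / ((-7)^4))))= 30002543 / 249900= 120.06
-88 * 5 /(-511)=440 /511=0.86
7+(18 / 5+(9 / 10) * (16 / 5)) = 337 / 25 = 13.48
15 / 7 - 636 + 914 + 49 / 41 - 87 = 55775 / 287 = 194.34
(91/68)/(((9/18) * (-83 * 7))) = -13/2822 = -0.00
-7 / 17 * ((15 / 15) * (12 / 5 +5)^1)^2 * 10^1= -19166 / 85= -225.48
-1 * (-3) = 3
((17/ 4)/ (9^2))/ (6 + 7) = 17/ 4212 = 0.00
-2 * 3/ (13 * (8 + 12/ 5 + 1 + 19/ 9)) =-135/ 3952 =-0.03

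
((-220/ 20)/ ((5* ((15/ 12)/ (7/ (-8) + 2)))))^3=-970299/ 125000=-7.76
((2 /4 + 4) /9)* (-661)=-661 /2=-330.50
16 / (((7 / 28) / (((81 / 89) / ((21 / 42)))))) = 10368 / 89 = 116.49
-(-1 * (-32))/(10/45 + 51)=-288/461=-0.62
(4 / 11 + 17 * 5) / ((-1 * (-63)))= 313 / 231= 1.35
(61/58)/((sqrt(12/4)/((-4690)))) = -143045 * sqrt(3)/87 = -2847.83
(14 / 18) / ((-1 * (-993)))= 7 / 8937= 0.00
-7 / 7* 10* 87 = -870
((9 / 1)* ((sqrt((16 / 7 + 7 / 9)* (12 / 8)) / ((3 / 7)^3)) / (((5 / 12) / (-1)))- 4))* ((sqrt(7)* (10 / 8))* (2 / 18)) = -229.38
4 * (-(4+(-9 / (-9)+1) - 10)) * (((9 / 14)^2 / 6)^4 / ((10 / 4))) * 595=9034497 / 105413504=0.09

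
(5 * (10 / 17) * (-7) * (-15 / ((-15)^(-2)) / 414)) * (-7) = -459375 / 391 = -1174.87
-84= -84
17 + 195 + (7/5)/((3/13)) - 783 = -8474/15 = -564.93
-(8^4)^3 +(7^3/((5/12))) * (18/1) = -343597309592/5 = -68719461918.40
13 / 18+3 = 67 / 18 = 3.72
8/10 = 0.80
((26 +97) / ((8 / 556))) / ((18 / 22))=62689 / 6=10448.17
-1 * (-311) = 311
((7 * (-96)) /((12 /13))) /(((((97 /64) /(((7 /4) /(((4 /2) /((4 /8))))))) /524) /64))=-683597824 /97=-7047400.25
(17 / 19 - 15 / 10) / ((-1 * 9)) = 23 / 342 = 0.07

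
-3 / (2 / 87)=-261 / 2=-130.50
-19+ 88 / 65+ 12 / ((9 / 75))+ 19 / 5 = 1120 / 13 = 86.15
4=4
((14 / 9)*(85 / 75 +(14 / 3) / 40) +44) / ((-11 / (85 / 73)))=-4.86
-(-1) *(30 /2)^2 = 225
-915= -915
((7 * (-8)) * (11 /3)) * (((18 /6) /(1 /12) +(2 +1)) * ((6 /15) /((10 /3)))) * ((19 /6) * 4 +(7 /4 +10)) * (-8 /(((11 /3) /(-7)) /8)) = -71670144 /25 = -2866805.76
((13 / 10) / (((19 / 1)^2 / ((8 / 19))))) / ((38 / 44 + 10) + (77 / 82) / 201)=4713852 / 33788222785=0.00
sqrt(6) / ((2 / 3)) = 3* sqrt(6) / 2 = 3.67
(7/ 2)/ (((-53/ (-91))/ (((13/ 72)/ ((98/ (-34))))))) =-2873/ 7632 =-0.38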